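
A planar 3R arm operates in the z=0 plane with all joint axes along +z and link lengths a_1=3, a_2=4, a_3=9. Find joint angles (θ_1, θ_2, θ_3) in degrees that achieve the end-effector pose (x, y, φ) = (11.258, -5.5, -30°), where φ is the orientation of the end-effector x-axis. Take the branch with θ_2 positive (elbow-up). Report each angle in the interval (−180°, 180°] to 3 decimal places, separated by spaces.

wrist centre = target − a_3·(cos φ, sin φ) = (3.4638, -1.0000)
cos θ_2 = (12.9977−3²−4²)/(2·3·4) = -0.5001; θ_2 = 120.0063° (elbow-up)
β = atan2(-1.0000,3.4638) = -16.1036°; ψ = atan2(3.4639,0.9996) = 73.9027°
θ_1 = β − ψ = -90.0063°
θ_3 = φ − θ_1 − θ_2 = -60.0000° (wrapped to (-180°,180°])

-90.006 120.006 -60.000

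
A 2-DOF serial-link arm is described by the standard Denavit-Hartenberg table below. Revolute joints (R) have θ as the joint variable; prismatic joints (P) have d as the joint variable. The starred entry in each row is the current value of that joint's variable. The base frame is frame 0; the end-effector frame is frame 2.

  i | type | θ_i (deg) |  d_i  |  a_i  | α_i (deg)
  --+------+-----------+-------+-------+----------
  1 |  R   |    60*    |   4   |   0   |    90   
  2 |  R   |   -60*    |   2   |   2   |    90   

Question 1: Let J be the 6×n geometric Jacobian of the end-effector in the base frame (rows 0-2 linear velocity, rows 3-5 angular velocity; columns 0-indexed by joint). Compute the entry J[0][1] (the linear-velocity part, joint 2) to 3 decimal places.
0.866

axis z_1 = (0.8660,-0.5000,0.0000); lever o_n−o_1 = (2.2321,-0.1340,-1.7321)
cross product → J_v[:, 1] = (0.8660,1.5000,1.0000)
J_ω[:, 1] = z_1
entry J[0][1] = 0.8660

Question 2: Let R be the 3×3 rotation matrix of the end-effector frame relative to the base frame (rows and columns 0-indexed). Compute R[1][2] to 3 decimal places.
-0.750

End-effector z-axis (col 2 of R) = (-0.4330,-0.7500,-0.5000)
R[1][2] = -0.7500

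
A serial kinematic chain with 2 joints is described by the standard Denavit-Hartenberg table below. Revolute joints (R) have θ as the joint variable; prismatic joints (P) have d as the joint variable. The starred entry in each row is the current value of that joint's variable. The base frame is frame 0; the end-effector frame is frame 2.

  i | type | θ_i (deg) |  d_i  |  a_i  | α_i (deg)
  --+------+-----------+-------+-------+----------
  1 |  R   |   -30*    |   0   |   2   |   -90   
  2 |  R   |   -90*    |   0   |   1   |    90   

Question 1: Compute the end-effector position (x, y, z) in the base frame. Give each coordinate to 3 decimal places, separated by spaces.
1.732 -1.000 1.000

after link 1: o_1 = (1.7321, -1.0000, 0.0000)
after link 2: o_2 = (1.7321, -1.0000, 1.0000)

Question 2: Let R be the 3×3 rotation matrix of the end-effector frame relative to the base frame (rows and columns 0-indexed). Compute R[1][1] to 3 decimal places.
0.866

End-effector y-axis (col 1 of R) = (0.5000,0.8660,0.0000)
R[1][1] = 0.8660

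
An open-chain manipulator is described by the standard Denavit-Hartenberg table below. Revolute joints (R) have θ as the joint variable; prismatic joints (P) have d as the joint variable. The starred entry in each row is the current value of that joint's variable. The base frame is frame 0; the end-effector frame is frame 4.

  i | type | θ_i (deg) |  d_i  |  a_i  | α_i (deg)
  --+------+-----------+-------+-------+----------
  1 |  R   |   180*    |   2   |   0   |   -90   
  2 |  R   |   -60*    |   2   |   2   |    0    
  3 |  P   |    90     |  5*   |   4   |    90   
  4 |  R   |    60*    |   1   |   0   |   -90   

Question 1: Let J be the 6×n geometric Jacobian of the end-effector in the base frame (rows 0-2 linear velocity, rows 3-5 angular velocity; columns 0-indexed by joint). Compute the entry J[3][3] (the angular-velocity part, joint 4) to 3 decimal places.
-0.500

axis z_3 = (-0.5000,0.0000,0.8660); lever o_n−o_3 = (-0.5000,0.0000,0.8660)
cross product → J_v[:, 3] = (0.0000,0.0000,0.0000)
J_ω[:, 3] = z_3
entry J[3][3] = -0.5000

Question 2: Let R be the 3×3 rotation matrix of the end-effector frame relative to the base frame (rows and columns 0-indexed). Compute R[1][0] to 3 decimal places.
End-effector x-axis (col 0 of R) = (-0.4330,-0.8660,-0.2500)
R[1][0] = -0.8660

-0.866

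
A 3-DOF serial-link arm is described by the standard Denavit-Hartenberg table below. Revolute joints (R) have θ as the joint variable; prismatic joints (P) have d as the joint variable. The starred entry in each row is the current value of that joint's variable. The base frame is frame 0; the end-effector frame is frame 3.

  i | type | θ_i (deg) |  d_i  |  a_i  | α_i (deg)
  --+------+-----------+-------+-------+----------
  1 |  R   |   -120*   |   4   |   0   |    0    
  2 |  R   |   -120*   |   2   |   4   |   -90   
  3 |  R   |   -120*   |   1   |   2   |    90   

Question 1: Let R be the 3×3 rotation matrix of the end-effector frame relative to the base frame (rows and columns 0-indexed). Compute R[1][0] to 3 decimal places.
-0.433

End-effector x-axis (col 0 of R) = (0.2500,-0.4330,0.8660)
R[1][0] = -0.4330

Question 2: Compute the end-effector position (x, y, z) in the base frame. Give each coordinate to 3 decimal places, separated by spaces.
-2.366 2.098 7.732

after link 1: o_1 = (0.0000, 0.0000, 4.0000)
after link 2: o_2 = (-2.0000, 3.4641, 6.0000)
after link 3: o_3 = (-2.3660, 2.0981, 7.7321)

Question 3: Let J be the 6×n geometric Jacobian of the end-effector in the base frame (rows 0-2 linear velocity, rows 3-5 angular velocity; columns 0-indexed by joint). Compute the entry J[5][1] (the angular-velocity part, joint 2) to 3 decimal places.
axis z_1 = (0.0000,0.0000,1.0000); lever o_n−o_1 = (-2.3660,2.0981,3.7321)
cross product → J_v[:, 1] = (-2.0981,-2.3660,0.0000)
J_ω[:, 1] = z_1
entry J[5][1] = 1.0000

1.000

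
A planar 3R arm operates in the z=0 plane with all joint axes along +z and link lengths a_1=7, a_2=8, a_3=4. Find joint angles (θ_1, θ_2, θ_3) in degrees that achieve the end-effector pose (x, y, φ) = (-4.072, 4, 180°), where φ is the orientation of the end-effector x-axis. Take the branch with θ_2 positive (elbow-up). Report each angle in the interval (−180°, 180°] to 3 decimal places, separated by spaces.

wrist centre = target − a_3·(cos φ, sin φ) = (-0.0720, 4.0000)
cos θ_2 = (16.0052−7²−8²)/(2·7·8) = -0.8660; θ_2 = 150.0000° (elbow-up)
β = atan2(4.0000,-0.0720) = 91.0312°; ψ = atan2(4.0000,0.0718) = 88.9717°
θ_1 = β − ψ = 2.0595°
θ_3 = φ − θ_1 − θ_2 = 27.9405° (wrapped to (-180°,180°])

2.060 150.000 27.940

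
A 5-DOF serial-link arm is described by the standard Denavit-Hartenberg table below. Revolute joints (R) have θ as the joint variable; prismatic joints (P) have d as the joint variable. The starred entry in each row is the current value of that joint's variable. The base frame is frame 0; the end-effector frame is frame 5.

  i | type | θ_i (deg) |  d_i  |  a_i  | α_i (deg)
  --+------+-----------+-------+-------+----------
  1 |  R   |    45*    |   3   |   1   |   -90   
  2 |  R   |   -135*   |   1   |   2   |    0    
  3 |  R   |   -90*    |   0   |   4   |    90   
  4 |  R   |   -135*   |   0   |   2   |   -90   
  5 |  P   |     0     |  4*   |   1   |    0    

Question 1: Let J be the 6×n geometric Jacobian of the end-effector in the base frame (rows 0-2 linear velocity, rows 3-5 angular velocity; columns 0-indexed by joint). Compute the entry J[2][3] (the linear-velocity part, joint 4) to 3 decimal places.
-3.500

axis z_3 = (0.5000,0.5000,-0.7071); lever o_n−o_3 = (3.1464,-3.8536,-0.5000)
cross product → J_v[:, 3] = (-2.9749,-1.9749,-3.5000)
J_ω[:, 3] = z_3
entry J[2][3] = -3.5000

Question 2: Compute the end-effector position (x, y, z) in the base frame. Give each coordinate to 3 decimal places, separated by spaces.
0.146 -5.439 1.086

after link 1: o_1 = (0.7071, 0.7071, 3.0000)
after link 2: o_2 = (-1.0000, 0.4142, 4.4142)
after link 3: o_3 = (-3.0000, -1.5858, 1.5858)
after link 4: o_4 = (-1.2929, -1.8787, 2.5858)
after link 5: o_5 = (0.1464, -5.4393, 1.0858)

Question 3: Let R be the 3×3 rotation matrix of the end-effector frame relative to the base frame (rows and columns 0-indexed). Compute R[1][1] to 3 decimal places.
-0.500

End-effector y-axis (col 1 of R) = (-0.5000,-0.5000,0.7071)
R[1][1] = -0.5000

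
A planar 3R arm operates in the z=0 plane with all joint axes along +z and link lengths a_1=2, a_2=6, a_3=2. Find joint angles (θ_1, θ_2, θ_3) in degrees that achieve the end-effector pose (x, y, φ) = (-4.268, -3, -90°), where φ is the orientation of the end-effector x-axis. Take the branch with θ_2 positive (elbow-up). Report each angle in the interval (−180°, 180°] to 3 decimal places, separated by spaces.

56.376 149.998 63.626

wrist centre = target − a_3·(cos φ, sin φ) = (-4.2680, -1.0000)
cos θ_2 = (19.2158−2²−6²)/(2·2·6) = -0.8660; θ_2 = 149.9979° (elbow-up)
β = atan2(-1.0000,-4.2680) = -166.8134°; ψ = atan2(3.0002,-3.1960) = 136.8105°
θ_1 = β − ψ = -303.6238°
θ_3 = φ − θ_1 − θ_2 = 63.6259° (wrapped to (-180°,180°])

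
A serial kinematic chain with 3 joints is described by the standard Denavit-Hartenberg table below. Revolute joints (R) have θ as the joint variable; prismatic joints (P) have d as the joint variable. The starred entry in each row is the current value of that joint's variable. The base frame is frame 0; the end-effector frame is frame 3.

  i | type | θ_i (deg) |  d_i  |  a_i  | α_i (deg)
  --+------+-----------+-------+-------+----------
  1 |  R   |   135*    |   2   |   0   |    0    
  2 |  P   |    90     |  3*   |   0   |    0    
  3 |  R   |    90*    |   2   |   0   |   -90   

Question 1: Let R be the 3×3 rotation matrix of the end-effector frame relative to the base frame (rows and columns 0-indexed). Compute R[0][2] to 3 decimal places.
0.707

End-effector z-axis (col 2 of R) = (0.7071,0.7071,0.0000)
R[0][2] = 0.7071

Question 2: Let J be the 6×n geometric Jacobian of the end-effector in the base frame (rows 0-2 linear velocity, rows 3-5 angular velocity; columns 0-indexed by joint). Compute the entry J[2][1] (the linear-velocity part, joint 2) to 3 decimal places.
prismatic axis z_1 = (0.0000,0.0000,1.0000)
J_v[:, 1] = z_1; J_ω[:, 1] = (0,0,0)
entry J[2][1] = 1.0000

1.000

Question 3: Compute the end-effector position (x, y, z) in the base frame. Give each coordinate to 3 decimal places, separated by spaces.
after link 1: o_1 = (0.0000, 0.0000, 2.0000)
after link 2: o_2 = (0.0000, 0.0000, 5.0000)
after link 3: o_3 = (0.0000, 0.0000, 7.0000)

0.000 0.000 7.000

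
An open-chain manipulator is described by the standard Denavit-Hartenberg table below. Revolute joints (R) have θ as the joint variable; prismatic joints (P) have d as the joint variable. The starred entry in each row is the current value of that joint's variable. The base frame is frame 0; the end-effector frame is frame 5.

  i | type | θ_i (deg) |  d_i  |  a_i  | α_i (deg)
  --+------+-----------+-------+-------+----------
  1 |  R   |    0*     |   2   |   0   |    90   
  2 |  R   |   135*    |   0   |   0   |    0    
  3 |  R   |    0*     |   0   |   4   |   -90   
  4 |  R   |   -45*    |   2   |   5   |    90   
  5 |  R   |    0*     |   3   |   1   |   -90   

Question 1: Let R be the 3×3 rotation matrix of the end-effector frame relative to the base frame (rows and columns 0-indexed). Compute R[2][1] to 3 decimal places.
0.500

End-effector y-axis (col 1 of R) = (-0.5000,0.7071,0.5000)
R[2][1] = 0.5000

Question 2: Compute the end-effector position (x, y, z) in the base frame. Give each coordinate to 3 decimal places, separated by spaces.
after link 1: o_1 = (0.0000, 0.0000, 2.0000)
after link 2: o_2 = (0.0000, 0.0000, 2.0000)
after link 3: o_3 = (-2.8284, 0.0000, 4.8284)
after link 4: o_4 = (-6.7426, -3.5355, 5.9142)
after link 5: o_5 = (-5.7426, -6.3640, 4.9142)

-5.743 -6.364 4.914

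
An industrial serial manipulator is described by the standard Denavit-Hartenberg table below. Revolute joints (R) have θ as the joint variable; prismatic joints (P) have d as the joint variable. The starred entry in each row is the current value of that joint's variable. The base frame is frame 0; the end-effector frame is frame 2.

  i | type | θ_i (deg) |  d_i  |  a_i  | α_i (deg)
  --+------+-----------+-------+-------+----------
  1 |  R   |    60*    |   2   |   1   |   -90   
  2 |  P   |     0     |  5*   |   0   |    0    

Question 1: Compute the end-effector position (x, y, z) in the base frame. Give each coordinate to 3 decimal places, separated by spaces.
after link 1: o_1 = (0.5000, 0.8660, 2.0000)
after link 2: o_2 = (-3.8301, 3.3660, 2.0000)

-3.830 3.366 2.000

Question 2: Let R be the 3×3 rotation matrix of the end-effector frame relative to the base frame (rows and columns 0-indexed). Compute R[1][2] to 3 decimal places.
End-effector z-axis (col 2 of R) = (-0.8660,0.5000,0.0000)
R[1][2] = 0.5000

0.500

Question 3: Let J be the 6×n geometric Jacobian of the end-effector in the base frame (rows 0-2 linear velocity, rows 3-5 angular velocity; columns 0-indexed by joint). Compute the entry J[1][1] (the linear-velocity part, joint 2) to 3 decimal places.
0.500

prismatic axis z_1 = (-0.8660,0.5000,0.0000)
J_v[:, 1] = z_1; J_ω[:, 1] = (0,0,0)
entry J[1][1] = 0.5000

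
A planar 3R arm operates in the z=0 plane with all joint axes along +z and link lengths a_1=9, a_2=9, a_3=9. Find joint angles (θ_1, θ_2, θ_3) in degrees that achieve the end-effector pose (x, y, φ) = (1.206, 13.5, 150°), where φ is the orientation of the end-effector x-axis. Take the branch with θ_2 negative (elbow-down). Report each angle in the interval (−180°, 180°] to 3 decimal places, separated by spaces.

wrist centre = target − a_3·(cos φ, sin φ) = (9.0002, 9.0000)
cos θ_2 = (162.0041−9²−9²)/(2·9·9) = 0.0000; θ_2 = -89.9985° (elbow-down)
β = atan2(9.0000,9.0002) = 44.9993°; ψ = atan2(-9.0000,9.0002) = -44.9993°
θ_1 = β − ψ = 89.9985°
θ_3 = φ − θ_1 − θ_2 = 150.0000° (wrapped to (-180°,180°])

89.999 -89.999 150.000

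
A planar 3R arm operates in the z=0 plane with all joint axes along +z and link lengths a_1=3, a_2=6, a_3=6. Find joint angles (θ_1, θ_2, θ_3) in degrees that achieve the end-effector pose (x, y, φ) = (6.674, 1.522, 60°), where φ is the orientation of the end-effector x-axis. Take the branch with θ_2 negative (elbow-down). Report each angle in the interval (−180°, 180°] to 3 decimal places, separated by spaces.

45.003 -120.004 135.001

wrist centre = target − a_3·(cos φ, sin φ) = (3.6740, -3.6742)
cos θ_2 = (26.9977−3²−6²)/(2·3·6) = -0.5001; θ_2 = -120.0043° (elbow-down)
β = atan2(-3.6742,3.6740) = -45.0012°; ψ = atan2(-5.1959,-0.0004) = -90.0043°
θ_1 = β − ψ = 45.0031°
θ_3 = φ − θ_1 − θ_2 = 135.0012° (wrapped to (-180°,180°])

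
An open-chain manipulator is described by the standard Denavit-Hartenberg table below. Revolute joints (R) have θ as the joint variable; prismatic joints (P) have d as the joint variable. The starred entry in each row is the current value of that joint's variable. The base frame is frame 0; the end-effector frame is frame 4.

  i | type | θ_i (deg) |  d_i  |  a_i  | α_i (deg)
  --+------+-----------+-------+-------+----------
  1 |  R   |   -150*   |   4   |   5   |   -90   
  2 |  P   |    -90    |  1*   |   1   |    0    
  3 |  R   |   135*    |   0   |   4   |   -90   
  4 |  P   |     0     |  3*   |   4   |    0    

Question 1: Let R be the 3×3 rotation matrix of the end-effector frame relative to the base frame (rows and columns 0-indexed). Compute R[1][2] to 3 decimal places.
End-effector z-axis (col 2 of R) = (0.6124,0.3536,-0.7071)
R[1][2] = 0.3536

0.354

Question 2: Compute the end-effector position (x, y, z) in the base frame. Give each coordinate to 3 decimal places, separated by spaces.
after link 1: o_1 = (-4.3301, -2.5000, 4.0000)
after link 2: o_2 = (-3.8301, -3.3660, 5.0000)
after link 3: o_3 = (-6.2796, -4.7802, 2.1716)
after link 4: o_4 = (-6.8920, -5.1338, -2.7782)

-6.892 -5.134 -2.778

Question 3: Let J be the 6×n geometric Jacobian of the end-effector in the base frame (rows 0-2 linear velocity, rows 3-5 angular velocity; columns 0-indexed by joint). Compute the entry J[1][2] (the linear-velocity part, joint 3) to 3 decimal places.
axis z_2 = (0.5000,-0.8660,0.0000); lever o_n−o_2 = (-3.0619,-1.7678,-7.7782)
cross product → J_v[:, 2] = (6.7361,3.8891,-3.5355)
J_ω[:, 2] = z_2
entry J[1][2] = 3.8891

3.889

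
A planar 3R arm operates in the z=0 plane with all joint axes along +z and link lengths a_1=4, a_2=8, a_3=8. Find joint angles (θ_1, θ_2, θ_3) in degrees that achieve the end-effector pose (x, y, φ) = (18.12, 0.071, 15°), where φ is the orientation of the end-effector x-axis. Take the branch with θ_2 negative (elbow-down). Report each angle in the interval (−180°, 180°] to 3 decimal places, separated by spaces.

wrist centre = target − a_3·(cos φ, sin φ) = (10.3926, -1.9996)
cos θ_2 = (112.0042−4²−8²)/(2·4·8) = 0.5001; θ_2 = -59.9957° (elbow-down)
β = atan2(-1.9996,10.3926) = -10.8907°; ψ = atan2(-6.9279,8.0005) = -40.8903°
θ_1 = β − ψ = 29.9996°
θ_3 = φ − θ_1 − θ_2 = 44.9961° (wrapped to (-180°,180°])

30.000 -59.996 44.996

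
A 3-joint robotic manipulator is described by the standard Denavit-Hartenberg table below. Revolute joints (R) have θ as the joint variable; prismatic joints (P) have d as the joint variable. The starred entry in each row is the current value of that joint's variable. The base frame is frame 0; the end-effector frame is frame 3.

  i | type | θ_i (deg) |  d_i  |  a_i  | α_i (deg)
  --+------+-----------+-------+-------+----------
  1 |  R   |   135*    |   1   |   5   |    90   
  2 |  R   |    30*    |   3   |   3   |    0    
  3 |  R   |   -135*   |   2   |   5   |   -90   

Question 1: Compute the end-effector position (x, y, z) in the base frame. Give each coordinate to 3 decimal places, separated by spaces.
after link 1: o_1 = (-3.5355, 3.5355, 1.0000)
after link 2: o_2 = (-3.2513, 7.4940, 2.5000)
after link 3: o_3 = (-0.9221, 7.9931, -2.3296)

-0.922 7.993 -2.330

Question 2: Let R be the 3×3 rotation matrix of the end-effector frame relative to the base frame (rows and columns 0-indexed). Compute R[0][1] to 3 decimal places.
-0.707

End-effector y-axis (col 1 of R) = (-0.7071,-0.7071,-0.0000)
R[0][1] = -0.7071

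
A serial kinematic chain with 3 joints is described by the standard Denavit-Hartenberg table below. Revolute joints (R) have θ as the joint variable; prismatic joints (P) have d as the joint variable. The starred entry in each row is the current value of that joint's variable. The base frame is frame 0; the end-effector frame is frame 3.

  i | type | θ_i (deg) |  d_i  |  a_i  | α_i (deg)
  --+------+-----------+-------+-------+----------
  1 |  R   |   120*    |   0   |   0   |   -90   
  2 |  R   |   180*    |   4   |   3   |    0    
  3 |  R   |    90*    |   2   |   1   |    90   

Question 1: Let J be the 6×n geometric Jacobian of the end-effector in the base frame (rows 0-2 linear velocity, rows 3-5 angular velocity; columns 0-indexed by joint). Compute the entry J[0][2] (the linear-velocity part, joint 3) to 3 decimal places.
axis z_2 = (-0.8660,-0.5000,0.0000); lever o_n−o_2 = (-1.7321,-1.0000,1.0000)
cross product → J_v[:, 2] = (-0.5000,0.8660,0.0000)
J_ω[:, 2] = z_2
entry J[0][2] = -0.5000

-0.500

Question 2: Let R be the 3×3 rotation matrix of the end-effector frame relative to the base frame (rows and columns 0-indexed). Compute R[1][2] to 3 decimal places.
-0.866

End-effector z-axis (col 2 of R) = (0.5000,-0.8660,-0.0000)
R[1][2] = -0.8660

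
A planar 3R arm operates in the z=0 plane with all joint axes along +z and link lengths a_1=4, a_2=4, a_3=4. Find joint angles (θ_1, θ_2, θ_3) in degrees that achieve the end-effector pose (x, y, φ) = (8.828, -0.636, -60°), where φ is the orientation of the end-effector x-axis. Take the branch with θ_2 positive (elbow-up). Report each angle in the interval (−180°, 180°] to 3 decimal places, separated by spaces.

-0.011 45.019 -105.009

wrist centre = target − a_3·(cos φ, sin φ) = (6.8280, 2.8281)
cos θ_2 = (54.6197−4²−4²)/(2·4·4) = 0.7069; θ_2 = 45.0194° (elbow-up)
β = atan2(2.8281,6.8280) = 22.4989°; ψ = atan2(2.8294,6.8275) = 22.5097°
θ_1 = β − ψ = -0.0108°
θ_3 = φ − θ_1 − θ_2 = -105.0087° (wrapped to (-180°,180°])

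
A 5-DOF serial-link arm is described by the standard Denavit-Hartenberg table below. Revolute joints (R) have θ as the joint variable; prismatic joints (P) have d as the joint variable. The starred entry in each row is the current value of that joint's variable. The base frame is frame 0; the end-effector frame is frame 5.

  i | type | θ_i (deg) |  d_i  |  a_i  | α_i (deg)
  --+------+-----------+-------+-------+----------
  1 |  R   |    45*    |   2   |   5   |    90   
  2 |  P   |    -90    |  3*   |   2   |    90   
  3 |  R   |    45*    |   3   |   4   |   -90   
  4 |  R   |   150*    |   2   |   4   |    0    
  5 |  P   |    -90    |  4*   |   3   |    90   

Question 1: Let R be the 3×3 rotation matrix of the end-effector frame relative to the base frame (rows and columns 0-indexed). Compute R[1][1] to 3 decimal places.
-0.500

End-effector y-axis (col 1 of R) = (0.5000,-0.5000,0.7071)
R[1][1] = -0.5000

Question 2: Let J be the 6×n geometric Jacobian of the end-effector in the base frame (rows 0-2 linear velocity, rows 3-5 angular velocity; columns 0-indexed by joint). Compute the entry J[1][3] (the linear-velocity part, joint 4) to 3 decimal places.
0.910

axis z_3 = (0.5000,-0.5000,0.7071); lever o_n−o_3 = (5.2693,1.2334,5.6315)
cross product → J_v[:, 3] = (-3.6879,0.9102,3.2513)
J_ω[:, 3] = z_3
entry J[1][3] = 0.9102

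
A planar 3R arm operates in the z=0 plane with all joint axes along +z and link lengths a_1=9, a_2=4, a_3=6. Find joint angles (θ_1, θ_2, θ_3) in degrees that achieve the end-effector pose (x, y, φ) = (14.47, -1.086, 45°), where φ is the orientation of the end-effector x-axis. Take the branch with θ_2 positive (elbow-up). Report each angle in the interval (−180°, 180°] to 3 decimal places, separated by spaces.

wrist centre = target − a_3·(cos φ, sin φ) = (10.2274, -5.3286)
cos θ_2 = (132.9933−9²−4²)/(2·9·4) = 0.4999; θ_2 = 60.0062° (elbow-up)
β = atan2(-5.3286,10.2274) = -27.5203°; ψ = atan2(3.4643,10.9996) = 17.4817°
θ_1 = β − ψ = -45.0021°
θ_3 = φ − θ_1 − θ_2 = 29.9959° (wrapped to (-180°,180°])

-45.002 60.006 29.996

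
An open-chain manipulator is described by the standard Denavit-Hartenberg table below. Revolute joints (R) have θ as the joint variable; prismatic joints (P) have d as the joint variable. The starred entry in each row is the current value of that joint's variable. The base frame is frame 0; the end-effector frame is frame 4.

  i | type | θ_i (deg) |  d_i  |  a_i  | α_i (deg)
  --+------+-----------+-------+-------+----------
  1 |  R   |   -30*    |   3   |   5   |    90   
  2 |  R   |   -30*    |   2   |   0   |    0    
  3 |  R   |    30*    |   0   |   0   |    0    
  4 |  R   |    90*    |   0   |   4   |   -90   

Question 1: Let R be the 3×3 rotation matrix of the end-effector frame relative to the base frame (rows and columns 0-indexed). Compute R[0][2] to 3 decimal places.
End-effector z-axis (col 2 of R) = (-0.8660,0.5000,0.0000)
R[0][2] = -0.8660

-0.866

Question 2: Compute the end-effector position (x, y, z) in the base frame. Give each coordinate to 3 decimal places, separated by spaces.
3.330 -4.232 7.000

after link 1: o_1 = (4.3301, -2.5000, 3.0000)
after link 2: o_2 = (3.3301, -4.2321, 3.0000)
after link 3: o_3 = (3.3301, -4.2321, 3.0000)
after link 4: o_4 = (3.3301, -4.2321, 7.0000)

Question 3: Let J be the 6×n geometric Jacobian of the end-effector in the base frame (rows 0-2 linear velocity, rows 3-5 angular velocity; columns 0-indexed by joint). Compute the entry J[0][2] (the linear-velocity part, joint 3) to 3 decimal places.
-3.464

axis z_2 = (-0.5000,-0.8660,0.0000); lever o_n−o_2 = (0.0000,0.0000,4.0000)
cross product → J_v[:, 2] = (-3.4641,2.0000,0.0000)
J_ω[:, 2] = z_2
entry J[0][2] = -3.4641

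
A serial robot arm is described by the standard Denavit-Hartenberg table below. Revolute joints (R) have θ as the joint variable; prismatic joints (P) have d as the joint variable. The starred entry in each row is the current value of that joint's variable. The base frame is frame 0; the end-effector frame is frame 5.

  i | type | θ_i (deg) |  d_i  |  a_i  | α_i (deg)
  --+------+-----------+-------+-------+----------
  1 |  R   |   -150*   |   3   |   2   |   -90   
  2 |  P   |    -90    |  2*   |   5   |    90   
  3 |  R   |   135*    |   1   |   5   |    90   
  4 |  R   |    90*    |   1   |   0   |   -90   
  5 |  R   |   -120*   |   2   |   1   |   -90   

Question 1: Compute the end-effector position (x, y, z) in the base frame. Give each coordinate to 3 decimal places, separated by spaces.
after link 1: o_1 = (-1.7321, -1.0000, 3.0000)
after link 2: o_2 = (-0.7321, -2.7321, 8.0000)
after link 3: o_3 = (1.9017, -5.2939, 4.4645)
after link 4: o_4 = (2.2553, -5.9063, 5.1716)
after link 5: o_5 = (1.4214, -5.4619, 7.1982)

1.421 -5.462 7.198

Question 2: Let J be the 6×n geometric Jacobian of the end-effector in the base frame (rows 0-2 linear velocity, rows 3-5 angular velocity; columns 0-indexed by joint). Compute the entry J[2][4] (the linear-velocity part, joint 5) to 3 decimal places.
0.354

axis z_4 = (-0.3536,0.6124,0.7071); lever o_n−o_4 = (-0.8339,0.4444,2.0266)
cross product → J_v[:, 4] = (0.9268,0.1268,0.3536)
J_ω[:, 4] = z_4
entry J[2][4] = 0.3536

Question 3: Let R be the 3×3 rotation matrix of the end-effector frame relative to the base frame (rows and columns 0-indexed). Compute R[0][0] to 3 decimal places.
End-effector x-axis (col 0 of R) = (-0.1268,-0.7803,0.6124)
R[0][0] = -0.1268

-0.127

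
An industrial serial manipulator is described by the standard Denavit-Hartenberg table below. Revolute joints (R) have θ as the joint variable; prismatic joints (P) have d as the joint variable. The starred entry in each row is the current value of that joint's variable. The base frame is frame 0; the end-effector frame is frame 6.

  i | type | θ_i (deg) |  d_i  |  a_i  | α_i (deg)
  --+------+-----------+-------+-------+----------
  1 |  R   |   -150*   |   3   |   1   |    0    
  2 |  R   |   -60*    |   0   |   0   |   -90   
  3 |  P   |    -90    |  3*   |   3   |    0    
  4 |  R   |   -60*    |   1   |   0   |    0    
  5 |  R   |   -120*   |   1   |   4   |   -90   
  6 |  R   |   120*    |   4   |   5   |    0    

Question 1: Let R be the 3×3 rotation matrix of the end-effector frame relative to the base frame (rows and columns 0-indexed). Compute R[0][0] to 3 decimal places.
0.433

End-effector x-axis (col 0 of R) = (0.4330,0.7500,0.5000)
R[0][0] = 0.4330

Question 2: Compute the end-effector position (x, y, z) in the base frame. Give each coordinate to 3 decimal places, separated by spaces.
2.263 -3.080 4.500

after link 1: o_1 = (-0.8660, -0.5000, 3.0000)
after link 2: o_2 = (-0.8660, -0.5000, 3.0000)
after link 3: o_3 = (-2.3660, -3.0981, 6.0000)
after link 4: o_4 = (-2.8660, -3.9641, 6.0000)
after link 5: o_5 = (-3.3660, -4.8301, 2.0000)
after link 6: o_6 = (2.2631, -3.0801, 4.5000)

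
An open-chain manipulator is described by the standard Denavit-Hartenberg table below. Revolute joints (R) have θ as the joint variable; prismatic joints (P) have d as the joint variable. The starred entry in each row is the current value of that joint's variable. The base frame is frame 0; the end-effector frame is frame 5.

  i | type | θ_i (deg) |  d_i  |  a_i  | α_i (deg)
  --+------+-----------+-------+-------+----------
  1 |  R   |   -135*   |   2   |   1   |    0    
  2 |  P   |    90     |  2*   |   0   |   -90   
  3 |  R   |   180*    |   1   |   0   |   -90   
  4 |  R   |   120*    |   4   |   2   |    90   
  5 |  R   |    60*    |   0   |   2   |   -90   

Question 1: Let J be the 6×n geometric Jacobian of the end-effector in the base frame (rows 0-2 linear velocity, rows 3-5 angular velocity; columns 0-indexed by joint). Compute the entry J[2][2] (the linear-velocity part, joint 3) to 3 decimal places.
-1.500

axis z_2 = (0.7071,0.7071,0.0000); lever o_n−o_2 = (-0.0694,-2.1907,5.7321)
cross product → J_v[:, 2] = (4.0532,-4.0532,-1.5000)
J_ω[:, 2] = z_2
entry J[2][2] = -1.5000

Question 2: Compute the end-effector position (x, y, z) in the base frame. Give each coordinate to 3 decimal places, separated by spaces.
after link 1: o_1 = (-0.7071, -0.7071, 2.0000)
after link 2: o_2 = (-0.7071, -0.7071, 4.0000)
after link 3: o_3 = (0.0000, 0.0000, 4.0000)
after link 4: o_4 = (-0.5176, -1.9319, 8.0000)
after link 5: o_5 = (-0.7765, -2.8978, 9.7321)

-0.776 -2.898 9.732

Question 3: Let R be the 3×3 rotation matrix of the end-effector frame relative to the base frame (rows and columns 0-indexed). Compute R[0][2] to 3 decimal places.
0.224

End-effector z-axis (col 2 of R) = (0.2241,0.8365,0.5000)
R[0][2] = 0.2241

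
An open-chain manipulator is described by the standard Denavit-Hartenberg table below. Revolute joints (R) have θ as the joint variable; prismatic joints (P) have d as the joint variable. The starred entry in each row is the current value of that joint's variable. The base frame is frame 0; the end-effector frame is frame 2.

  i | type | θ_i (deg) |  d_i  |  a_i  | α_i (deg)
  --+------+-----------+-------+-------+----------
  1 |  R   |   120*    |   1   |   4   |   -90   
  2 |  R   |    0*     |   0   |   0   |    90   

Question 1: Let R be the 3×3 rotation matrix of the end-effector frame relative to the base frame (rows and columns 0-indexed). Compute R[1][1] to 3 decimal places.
-0.500

End-effector y-axis (col 1 of R) = (-0.8660,-0.5000,0.0000)
R[1][1] = -0.5000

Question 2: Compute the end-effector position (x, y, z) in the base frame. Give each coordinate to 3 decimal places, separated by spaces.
after link 1: o_1 = (-2.0000, 3.4641, 1.0000)
after link 2: o_2 = (-2.0000, 3.4641, 1.0000)

-2.000 3.464 1.000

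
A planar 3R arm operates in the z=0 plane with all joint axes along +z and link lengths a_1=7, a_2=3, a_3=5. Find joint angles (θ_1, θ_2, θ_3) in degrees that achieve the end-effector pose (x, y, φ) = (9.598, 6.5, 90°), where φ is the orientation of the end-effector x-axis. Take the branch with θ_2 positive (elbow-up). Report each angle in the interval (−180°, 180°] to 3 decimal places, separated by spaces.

-0.001 30.004 59.997

wrist centre = target − a_3·(cos φ, sin φ) = (9.5980, 1.5000)
cos θ_2 = (94.3716−7²−3²)/(2·7·3) = 0.8660; θ_2 = 30.0040° (elbow-up)
β = atan2(1.5000,9.5980) = 8.8825°; ψ = atan2(1.5002,9.5980) = 8.8836°
θ_1 = β − ψ = -0.0011°
θ_3 = φ − θ_1 − θ_2 = 59.9971° (wrapped to (-180°,180°])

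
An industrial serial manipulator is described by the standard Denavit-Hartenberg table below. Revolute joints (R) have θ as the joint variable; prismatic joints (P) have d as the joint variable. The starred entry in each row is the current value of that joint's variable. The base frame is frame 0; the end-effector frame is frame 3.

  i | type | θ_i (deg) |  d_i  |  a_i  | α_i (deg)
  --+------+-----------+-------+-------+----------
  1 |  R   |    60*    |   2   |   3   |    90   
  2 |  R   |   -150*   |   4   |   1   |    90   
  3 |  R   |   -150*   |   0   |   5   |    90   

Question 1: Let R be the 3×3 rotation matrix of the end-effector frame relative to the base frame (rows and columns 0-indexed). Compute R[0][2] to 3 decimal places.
End-effector z-axis (col 2 of R) = (0.9665,-0.0580,0.2500)
R[0][2] = 0.9665

0.967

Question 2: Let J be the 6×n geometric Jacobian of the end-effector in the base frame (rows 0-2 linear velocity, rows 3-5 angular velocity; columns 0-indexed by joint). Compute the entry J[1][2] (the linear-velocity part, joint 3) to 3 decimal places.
axis z_2 = (-0.2500,-0.4330,0.8660); lever o_n−o_2 = (-0.2901,4.4976,2.1651)
cross product → J_v[:, 2] = (-4.8325,0.2901,-1.2500)
J_ω[:, 2] = z_2
entry J[1][2] = 0.2901

0.290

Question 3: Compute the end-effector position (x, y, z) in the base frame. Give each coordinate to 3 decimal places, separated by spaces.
after link 1: o_1 = (1.5000, 2.5981, 2.0000)
after link 2: o_2 = (4.5311, -0.1519, 1.5000)
after link 3: o_3 = (4.2410, 4.3457, 3.6651)

4.241 4.346 3.665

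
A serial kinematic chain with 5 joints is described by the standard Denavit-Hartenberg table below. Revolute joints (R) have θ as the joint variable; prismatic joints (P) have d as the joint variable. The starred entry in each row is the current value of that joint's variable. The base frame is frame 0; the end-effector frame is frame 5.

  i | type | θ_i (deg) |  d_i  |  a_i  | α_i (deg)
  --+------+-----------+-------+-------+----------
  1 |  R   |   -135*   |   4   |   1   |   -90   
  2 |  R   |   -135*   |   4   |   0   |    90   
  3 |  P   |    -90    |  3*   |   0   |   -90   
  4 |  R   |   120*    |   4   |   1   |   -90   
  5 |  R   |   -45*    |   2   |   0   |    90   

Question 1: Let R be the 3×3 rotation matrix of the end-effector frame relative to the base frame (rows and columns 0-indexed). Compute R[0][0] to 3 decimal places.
End-effector x-axis (col 0 of R) = (0.2974,-0.2026,0.9330)
R[0][0] = 0.2974

0.297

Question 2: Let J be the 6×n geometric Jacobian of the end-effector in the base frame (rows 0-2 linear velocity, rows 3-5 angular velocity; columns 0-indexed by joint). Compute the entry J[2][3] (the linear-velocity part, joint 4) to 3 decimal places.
axis z_3 = (0.5000,0.5000,0.7071); lever o_n−o_3 = (3.6453,0.4887,2.7337)
cross product → J_v[:, 3] = (1.0213,1.2108,-1.5783)
J_ω[:, 3] = z_3
entry J[2][3] = -1.5783

-1.578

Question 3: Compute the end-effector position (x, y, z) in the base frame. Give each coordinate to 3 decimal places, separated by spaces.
7.267 -1.547 4.612

after link 1: o_1 = (-0.7071, -0.7071, 4.0000)
after link 2: o_2 = (2.1213, -3.5355, 4.0000)
after link 3: o_3 = (3.6213, -2.0355, 1.8787)
after link 4: o_4 = (5.5419, -0.8221, 5.3195)
after link 5: o_5 = (7.2666, -1.5468, 4.6124)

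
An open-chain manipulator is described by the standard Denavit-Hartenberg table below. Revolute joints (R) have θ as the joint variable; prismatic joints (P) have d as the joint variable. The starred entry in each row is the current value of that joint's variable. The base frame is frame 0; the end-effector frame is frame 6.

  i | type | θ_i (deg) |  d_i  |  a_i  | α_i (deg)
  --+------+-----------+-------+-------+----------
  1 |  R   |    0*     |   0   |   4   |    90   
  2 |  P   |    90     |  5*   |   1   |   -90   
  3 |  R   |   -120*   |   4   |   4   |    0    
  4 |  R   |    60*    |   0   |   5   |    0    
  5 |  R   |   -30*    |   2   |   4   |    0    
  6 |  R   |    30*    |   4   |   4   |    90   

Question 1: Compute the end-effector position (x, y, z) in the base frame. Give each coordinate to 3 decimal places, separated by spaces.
after link 1: o_1 = (4.0000, 0.0000, 0.0000)
after link 2: o_2 = (4.0000, -5.0000, 1.0000)
after link 3: o_3 = (0.0000, -8.4641, -1.0000)
after link 4: o_4 = (0.0000, -12.7942, 1.5000)
after link 5: o_5 = (-2.0000, -16.7942, 1.5000)
after link 6: o_6 = (-6.0000, -20.2583, 3.5000)

-6.000 -20.258 3.500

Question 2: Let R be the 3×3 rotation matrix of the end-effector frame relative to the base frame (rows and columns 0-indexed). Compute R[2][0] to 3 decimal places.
End-effector x-axis (col 0 of R) = (0.0000,-0.8660,0.5000)
R[2][0] = 0.5000

0.500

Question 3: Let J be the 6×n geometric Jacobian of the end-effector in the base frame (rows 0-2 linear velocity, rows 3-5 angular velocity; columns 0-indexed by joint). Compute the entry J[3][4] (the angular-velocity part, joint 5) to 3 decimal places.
-1.000

axis z_4 = (-1.0000,-0.0000,0.0000); lever o_n−o_4 = (-6.0000,-7.4641,2.0000)
cross product → J_v[:, 4] = (0.0000,2.0000,7.4641)
J_ω[:, 4] = z_4
entry J[3][4] = -1.0000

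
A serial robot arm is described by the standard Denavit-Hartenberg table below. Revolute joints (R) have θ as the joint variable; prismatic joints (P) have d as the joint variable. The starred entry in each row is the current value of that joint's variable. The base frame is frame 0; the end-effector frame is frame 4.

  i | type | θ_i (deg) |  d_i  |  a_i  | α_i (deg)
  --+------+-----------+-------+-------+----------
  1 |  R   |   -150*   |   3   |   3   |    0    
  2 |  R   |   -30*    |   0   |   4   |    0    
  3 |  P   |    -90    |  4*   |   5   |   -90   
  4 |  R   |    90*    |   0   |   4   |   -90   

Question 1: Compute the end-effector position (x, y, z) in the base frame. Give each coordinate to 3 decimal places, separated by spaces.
-6.598 3.500 3.000

after link 1: o_1 = (-2.5981, -1.5000, 3.0000)
after link 2: o_2 = (-6.5981, -1.5000, 3.0000)
after link 3: o_3 = (-6.5981, 3.5000, 7.0000)
after link 4: o_4 = (-6.5981, 3.5000, 3.0000)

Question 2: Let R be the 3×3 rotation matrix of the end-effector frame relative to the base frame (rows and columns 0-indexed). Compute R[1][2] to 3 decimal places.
End-effector z-axis (col 2 of R) = (-0.0000,-1.0000,-0.0000)
R[1][2] = -1.0000

-1.000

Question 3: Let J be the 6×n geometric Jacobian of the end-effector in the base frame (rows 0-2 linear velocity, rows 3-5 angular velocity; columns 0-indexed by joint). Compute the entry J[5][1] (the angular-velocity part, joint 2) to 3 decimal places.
axis z_1 = (0.0000,0.0000,1.0000); lever o_n−o_1 = (-4.0000,5.0000,0.0000)
cross product → J_v[:, 1] = (-5.0000,-4.0000,0.0000)
J_ω[:, 1] = z_1
entry J[5][1] = 1.0000

1.000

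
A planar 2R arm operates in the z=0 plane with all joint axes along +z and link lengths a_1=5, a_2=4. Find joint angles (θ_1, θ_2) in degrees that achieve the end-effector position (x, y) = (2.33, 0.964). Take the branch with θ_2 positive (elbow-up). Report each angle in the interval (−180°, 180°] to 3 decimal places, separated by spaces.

-30.001 150.002

cos θ_2 = (6.3582−5²−4²)/(2·5·4) = -0.8660; θ_2 = 150.0023° (elbow-up)
β = atan2(0.9640,2.3300) = 22.4765°; ψ = atan2(1.9999,1.5358) = 52.4771°
θ_1 = β − ψ = -30.0006°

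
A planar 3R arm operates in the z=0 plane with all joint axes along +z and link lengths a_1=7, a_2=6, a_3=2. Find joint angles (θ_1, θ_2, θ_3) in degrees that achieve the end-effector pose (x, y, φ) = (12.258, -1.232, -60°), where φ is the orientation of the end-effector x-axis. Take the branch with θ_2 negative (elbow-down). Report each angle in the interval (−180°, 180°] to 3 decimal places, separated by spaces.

30.003 -60.006 -29.997

wrist centre = target − a_3·(cos φ, sin φ) = (11.2580, 0.5001)
cos θ_2 = (126.9926−7²−6²)/(2·7·6) = 0.4999; θ_2 = -60.0058° (elbow-down)
β = atan2(0.5001,11.2580) = 2.5433°; ψ = atan2(-5.1965,9.9995) = -27.4597°
θ_1 = β − ψ = 30.0029°
θ_3 = φ − θ_1 − θ_2 = -29.9971° (wrapped to (-180°,180°])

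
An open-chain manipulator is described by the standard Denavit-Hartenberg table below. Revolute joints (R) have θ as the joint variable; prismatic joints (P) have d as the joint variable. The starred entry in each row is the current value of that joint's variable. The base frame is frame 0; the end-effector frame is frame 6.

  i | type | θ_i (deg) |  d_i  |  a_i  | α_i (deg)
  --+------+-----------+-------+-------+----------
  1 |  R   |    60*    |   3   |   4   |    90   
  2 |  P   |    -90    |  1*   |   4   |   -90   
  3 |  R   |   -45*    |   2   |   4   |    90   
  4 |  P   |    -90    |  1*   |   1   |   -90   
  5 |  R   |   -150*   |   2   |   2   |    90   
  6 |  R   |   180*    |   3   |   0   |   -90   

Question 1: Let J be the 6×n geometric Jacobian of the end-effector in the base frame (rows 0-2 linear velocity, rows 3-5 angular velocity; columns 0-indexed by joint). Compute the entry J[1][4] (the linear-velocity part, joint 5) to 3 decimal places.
0.241

axis z_4 = (0.6124,-0.3536,-0.7071); lever o_n−o_4 = (1.8622,2.6569,-2.5442)
cross product → J_v[:, 4] = (2.7783,0.2413,2.2854)
J_ω[:, 4] = z_4
entry J[1][4] = 0.2413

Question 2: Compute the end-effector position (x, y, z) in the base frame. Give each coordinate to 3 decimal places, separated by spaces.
after link 1: o_1 = (2.0000, 3.4641, 3.0000)
after link 2: o_2 = (2.8660, 2.9641, -1.0000)
after link 3: o_3 = (6.3155, 3.2819, -3.8284)
after link 4: o_4 = (6.4279, 2.0624, -3.1213)
after link 5: o_5 = (9.1310, 2.5017, -3.8284)
after link 6: o_6 = (8.2900, 4.7193, -5.6655)

8.290 4.719 -5.666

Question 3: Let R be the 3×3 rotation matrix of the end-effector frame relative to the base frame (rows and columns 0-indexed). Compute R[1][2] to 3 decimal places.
End-effector z-axis (col 2 of R) = (-0.6124,0.3536,0.7071)
R[1][2] = 0.3536

0.354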